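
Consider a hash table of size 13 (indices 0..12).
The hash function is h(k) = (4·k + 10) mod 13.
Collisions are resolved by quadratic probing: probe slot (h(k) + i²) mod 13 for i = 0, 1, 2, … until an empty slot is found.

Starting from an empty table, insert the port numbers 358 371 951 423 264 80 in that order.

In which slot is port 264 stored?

Insert 358: h=12, slot 12 empty -> index 12.
Insert 371: h=12, slot 12 occupied -> index 0.
Insert 951: h=5, slot 5 empty -> index 5.
Insert 423: h=12, slots 12,0 occupied -> index 3.
Insert 264: h=0, slot 0 occupied -> index 1.
Insert 80: h=5, slot 5 occupied -> index 6.
Table: [371, 264, -, 423, -, 951, 80, -, -, -, -, -, 358]

1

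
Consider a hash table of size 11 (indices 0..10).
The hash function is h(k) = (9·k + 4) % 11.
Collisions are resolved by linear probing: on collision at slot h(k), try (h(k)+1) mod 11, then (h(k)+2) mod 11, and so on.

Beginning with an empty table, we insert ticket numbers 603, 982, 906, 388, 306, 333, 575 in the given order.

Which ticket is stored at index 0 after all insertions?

306

Insert 603: h=8, slot 8 empty -> index 8.
Insert 982: h=9, slot 9 empty -> index 9.
Insert 906: h=7, slot 7 empty -> index 7.
Insert 388: h=9, slot 9 occupied -> index 10.
Insert 306: h=8, slots 8,9,10 occupied -> index 0.
Insert 333: h=9, slots 9,10,0 occupied -> index 1.
Insert 575: h=9, slots 9,10,0,1 occupied -> index 2.
Table: [306, 333, 575, ., ., ., ., 906, 603, 982, 388]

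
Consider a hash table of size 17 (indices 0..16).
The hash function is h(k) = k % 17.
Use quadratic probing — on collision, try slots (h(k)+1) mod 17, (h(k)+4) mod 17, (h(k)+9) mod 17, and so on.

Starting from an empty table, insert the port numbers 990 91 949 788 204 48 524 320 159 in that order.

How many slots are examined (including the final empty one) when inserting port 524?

3

990 hashes to 4; slot 4 is free → place at 4.
91 hashes to 6; slot 6 is free → place at 6.
949 hashes to 14; slot 14 is free → place at 14.
788 hashes to 6; 6 taken → place at 7.
204 hashes to 0; slot 0 is free → place at 0.
48 hashes to 14; 14 taken → place at 15.
524 hashes to 14; 14,15 taken → place at 1.
320 hashes to 14; 14,15,1,6 taken → place at 13.
159 hashes to 6; 6,7 taken → place at 10.
Table: [204, 524, _, _, 990, _, 91, 788, _, _, 159, _, _, 320, 949, 48, _]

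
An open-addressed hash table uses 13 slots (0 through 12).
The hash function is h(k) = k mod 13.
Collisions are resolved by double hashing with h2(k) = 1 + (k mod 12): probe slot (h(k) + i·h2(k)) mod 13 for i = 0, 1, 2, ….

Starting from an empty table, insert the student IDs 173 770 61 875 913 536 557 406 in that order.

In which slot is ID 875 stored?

2

Insert 173: h=4, slot 4 empty -> index 4.
Insert 770: h=3, slot 3 empty -> index 3.
Insert 61: h=9, slot 9 empty -> index 9.
Insert 875: h=4, h2=12, slots 4,3 occupied -> index 2.
Insert 913: h=3, h2=2, slot 3 occupied -> index 5.
Insert 536: h=3, h2=9, slot 3 occupied -> index 12.
Insert 557: h=11, slot 11 empty -> index 11.
Insert 406: h=3, h2=11, slot 3 occupied -> index 1.
Table: [., 406, 875, 770, 173, 913, ., ., ., 61, ., 557, 536]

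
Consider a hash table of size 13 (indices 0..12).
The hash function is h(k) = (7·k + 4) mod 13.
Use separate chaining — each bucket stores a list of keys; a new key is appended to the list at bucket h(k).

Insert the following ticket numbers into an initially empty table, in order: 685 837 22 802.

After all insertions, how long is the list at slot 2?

3

685 → bucket 2
837 → bucket 0
22 → bucket 2 (collision)
802 → bucket 2 (collision)
Final buckets:
0: 837
1: —
2: 685 -> 22 -> 802
3: —
4: —
5: —
6: —
7: —
8: —
9: —
10: —
11: —
12: —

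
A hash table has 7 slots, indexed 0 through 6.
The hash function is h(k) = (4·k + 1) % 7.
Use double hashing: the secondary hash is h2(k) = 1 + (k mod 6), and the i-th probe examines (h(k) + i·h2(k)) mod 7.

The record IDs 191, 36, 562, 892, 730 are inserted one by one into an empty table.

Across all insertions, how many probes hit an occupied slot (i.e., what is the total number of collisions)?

Insert 191: h=2, slot 2 empty => index 2.
Insert 36: h=5, slot 5 empty => index 5.
Insert 562: h=2, h2=5, slot 2 occupied => index 0.
Insert 892: h=6, slot 6 empty => index 6.
Insert 730: h=2, h2=5, slots 2,0,5 occupied => index 3.
Table: [562, _, 191, 730, _, 36, 892]

4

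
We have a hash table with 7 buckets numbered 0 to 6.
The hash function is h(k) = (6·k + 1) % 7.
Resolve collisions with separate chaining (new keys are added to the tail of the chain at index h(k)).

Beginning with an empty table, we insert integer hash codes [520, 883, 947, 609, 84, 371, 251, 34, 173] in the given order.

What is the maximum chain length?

520 -> bucket 6
883 -> bucket 0
947 -> bucket 6 (collision)
609 -> bucket 1
84 -> bucket 1 (collision)
371 -> bucket 1 (collision)
251 -> bucket 2
34 -> bucket 2 (collision)
173 -> bucket 3
Final buckets:
0: 883
1: 609 -> 84 -> 371
2: 251 -> 34
3: 173
4: _
5: _
6: 520 -> 947

3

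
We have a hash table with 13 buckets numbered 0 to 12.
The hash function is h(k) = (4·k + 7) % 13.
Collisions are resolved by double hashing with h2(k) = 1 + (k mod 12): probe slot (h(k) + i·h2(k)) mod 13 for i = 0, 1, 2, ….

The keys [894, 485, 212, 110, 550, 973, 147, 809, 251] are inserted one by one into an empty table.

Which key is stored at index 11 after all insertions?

809

894 hashes to 8; slot 8 is free -> place at 8.
485 hashes to 10; slot 10 is free -> place at 10.
212 hashes to 10, h2=9; 10 taken -> place at 6.
110 hashes to 5; slot 5 is free -> place at 5.
550 hashes to 10, h2=11; 10,8,6 taken -> place at 4.
973 hashes to 12; slot 12 is free -> place at 12.
147 hashes to 10, h2=4; 10 taken -> place at 1.
809 hashes to 6, h2=6; 6,12,5 taken -> place at 11.
251 hashes to 10, h2=12; 10 taken -> place at 9.
Table: [., 147, ., ., 550, 110, 212, ., 894, 251, 485, 809, 973]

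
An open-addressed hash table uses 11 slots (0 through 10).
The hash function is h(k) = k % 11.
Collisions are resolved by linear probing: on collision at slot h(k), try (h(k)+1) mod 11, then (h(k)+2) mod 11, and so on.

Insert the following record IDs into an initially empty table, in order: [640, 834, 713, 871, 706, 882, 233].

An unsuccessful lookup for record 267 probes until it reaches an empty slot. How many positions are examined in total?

5

Insert 640: h=2, slot 2 empty => index 2.
Insert 834: h=9, slot 9 empty => index 9.
Insert 713: h=9, slot 9 occupied => index 10.
Insert 871: h=2, slot 2 occupied => index 3.
Insert 706: h=2, slots 2,3 occupied => index 4.
Insert 882: h=2, slots 2,3,4 occupied => index 5.
Insert 233: h=2, slots 2,3,4,5 occupied => index 6.
Table: [—, —, 640, 871, 706, 882, 233, —, —, 834, 713]
Lookup 267: h=3, probe 3,4,5,6,7 → slot 7 empty, not found.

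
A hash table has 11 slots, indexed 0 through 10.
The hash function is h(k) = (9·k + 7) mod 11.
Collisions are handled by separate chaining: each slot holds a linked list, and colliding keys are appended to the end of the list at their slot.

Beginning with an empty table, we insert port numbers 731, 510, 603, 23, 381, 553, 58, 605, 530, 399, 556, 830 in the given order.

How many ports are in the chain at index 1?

Insert 731: h=8, bucket 8 empty → new chain.
Insert 510: h=10, bucket 10 empty → new chain.
Insert 603: h=0, bucket 0 empty → new chain.
Insert 23: h=5, bucket 5 empty → new chain.
Insert 381: h=4, bucket 4 empty → new chain.
Insert 553: h=1, bucket 1 empty → new chain.
Insert 58: h=1, bucket 1 nonempty → append to chain.
Insert 605: h=7, bucket 7 empty → new chain.
Insert 530: h=3, bucket 3 empty → new chain.
Insert 399: h=1, bucket 1 nonempty → append to chain.
Insert 556: h=6, bucket 6 empty → new chain.
Insert 830: h=8, bucket 8 nonempty → append to chain.
Final buckets:
0: 603
1: 553 -> 58 -> 399
2: -
3: 530
4: 381
5: 23
6: 556
7: 605
8: 731 -> 830
9: -
10: 510

3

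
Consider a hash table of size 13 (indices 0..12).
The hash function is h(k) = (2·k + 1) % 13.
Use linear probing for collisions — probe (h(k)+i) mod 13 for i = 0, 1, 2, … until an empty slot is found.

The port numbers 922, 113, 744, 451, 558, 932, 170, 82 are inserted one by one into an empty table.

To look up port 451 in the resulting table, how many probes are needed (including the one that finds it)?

3

Insert 922: h=12, slot 12 empty => index 12.
Insert 113: h=6, slot 6 empty => index 6.
Insert 744: h=7, slot 7 empty => index 7.
Insert 451: h=6, slots 6,7 occupied => index 8.
Insert 558: h=12, slot 12 occupied => index 0.
Insert 932: h=6, slots 6,7,8 occupied => index 9.
Insert 170: h=3, slot 3 empty => index 3.
Insert 82: h=9, slot 9 occupied => index 10.
Table: [558, —, —, 170, —, —, 113, 744, 451, 932, 82, —, 922]
Lookup 451: h=6, probe 6,7,8 → found at 8.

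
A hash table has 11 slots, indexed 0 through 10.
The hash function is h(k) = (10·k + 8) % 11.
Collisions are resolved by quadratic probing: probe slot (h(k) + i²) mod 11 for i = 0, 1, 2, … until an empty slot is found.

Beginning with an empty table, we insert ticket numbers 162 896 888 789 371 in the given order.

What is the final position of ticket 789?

4

162: h=0 → slot 0
896: h=3 → slot 3
888: h=0, probe 0,1 → slot 1
789: h=0, probe 0,1,4 → slot 4
371: h=0, probe 0,1,4,9 → slot 9
Table: [162, 888, ., 896, 789, ., ., ., ., 371, .]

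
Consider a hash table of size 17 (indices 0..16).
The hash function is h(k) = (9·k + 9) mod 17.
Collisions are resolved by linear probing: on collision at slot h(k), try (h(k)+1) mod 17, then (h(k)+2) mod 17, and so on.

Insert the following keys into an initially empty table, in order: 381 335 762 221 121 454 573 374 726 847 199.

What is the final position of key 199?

5

381 hashes to 4; slot 4 is free -> place at 4.
335 hashes to 15; slot 15 is free -> place at 15.
762 hashes to 16; slot 16 is free -> place at 16.
221 hashes to 9; slot 9 is free -> place at 9.
121 hashes to 10; slot 10 is free -> place at 10.
454 hashes to 15; 15,16 taken -> place at 0.
573 hashes to 15; 15,16,0 taken -> place at 1.
374 hashes to 9; 9,10 taken -> place at 11.
726 hashes to 15; 15,16,0,1 taken -> place at 2.
847 hashes to 16; 16,0,1,2 taken -> place at 3.
199 hashes to 15; 15,16,0,1,2,3,4 taken -> place at 5.
Table: [454, 573, 726, 847, 381, 199, -, -, -, 221, 121, 374, -, -, -, 335, 762]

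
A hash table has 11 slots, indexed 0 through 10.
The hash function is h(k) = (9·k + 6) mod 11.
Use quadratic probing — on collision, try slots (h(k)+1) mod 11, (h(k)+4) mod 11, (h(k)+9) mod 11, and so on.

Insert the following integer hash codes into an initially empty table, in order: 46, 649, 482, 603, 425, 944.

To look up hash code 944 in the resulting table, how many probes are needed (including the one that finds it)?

4

46: h=2 -> slot 2
649: h=6 -> slot 6
482: h=10 -> slot 10
603: h=10, probe 10,0 -> slot 0
425: h=3 -> slot 3
944: h=10, probe 10,0,3,8 -> slot 8
Table: [603, ∅, 46, 425, ∅, ∅, 649, ∅, 944, ∅, 482]
Lookup 944: h=10, probe 10,0,3,8 → found at 8.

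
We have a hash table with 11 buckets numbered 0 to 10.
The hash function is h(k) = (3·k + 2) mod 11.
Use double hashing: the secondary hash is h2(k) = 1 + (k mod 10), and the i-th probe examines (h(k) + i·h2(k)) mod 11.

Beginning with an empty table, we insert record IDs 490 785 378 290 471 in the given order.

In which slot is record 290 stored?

4

490 hashes to 9; slot 9 is free -> place at 9.
785 hashes to 3; slot 3 is free -> place at 3.
378 hashes to 3, h2=9; 3 taken -> place at 1.
290 hashes to 3, h2=1; 3 taken -> place at 4.
471 hashes to 7; slot 7 is free -> place at 7.
Table: [—, 378, —, 785, 290, —, —, 471, —, 490, —]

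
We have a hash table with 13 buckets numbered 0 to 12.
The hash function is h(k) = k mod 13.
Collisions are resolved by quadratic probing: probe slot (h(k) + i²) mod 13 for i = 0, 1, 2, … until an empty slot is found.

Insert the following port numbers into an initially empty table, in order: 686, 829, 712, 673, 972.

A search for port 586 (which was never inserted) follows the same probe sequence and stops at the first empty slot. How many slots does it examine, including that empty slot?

2

686: h=10 → slot 10
829: h=10, probe 10,11 → slot 11
712: h=10, probe 10,11,1 → slot 1
673: h=10, probe 10,11,1,6 → slot 6
972: h=10, probe 10,11,1,6,0 → slot 0
Table: [972, 712, ., ., ., ., 673, ., ., ., 686, 829, .]
Lookup 586: h=1, probe 1,2 → slot 2 empty, not found.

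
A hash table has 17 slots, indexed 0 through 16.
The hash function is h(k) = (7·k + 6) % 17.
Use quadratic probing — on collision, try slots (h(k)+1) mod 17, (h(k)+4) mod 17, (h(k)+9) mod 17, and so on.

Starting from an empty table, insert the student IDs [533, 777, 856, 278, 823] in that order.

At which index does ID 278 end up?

Insert 533: h=14, slot 14 empty → index 14.
Insert 777: h=5, slot 5 empty → index 5.
Insert 856: h=14, slot 14 occupied → index 15.
Insert 278: h=14, slots 14,15 occupied → index 1.
Insert 823: h=4, slot 4 empty → index 4.
Table: [—, 278, —, —, 823, 777, —, —, —, —, —, —, —, —, 533, 856, —]

1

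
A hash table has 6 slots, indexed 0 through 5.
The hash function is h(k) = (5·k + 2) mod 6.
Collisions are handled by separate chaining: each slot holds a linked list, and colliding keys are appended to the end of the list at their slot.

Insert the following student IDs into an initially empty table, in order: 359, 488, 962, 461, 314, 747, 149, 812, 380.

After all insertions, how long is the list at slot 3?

Insert 359: h=3, bucket 3 empty → new chain.
Insert 488: h=0, bucket 0 empty → new chain.
Insert 962: h=0, bucket 0 nonempty → append to chain.
Insert 461: h=3, bucket 3 nonempty → append to chain.
Insert 314: h=0, bucket 0 nonempty → append to chain.
Insert 747: h=5, bucket 5 empty → new chain.
Insert 149: h=3, bucket 3 nonempty → append to chain.
Insert 812: h=0, bucket 0 nonempty → append to chain.
Insert 380: h=0, bucket 0 nonempty → append to chain.
Final buckets:
0: 488 -> 962 -> 314 -> 812 -> 380
1: —
2: —
3: 359 -> 461 -> 149
4: —
5: 747

3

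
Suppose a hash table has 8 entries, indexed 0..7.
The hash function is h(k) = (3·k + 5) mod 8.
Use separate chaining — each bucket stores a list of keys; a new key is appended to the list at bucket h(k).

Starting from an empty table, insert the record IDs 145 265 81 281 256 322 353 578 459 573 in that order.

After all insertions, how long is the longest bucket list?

5

145 -> bucket 0
265 -> bucket 0 (collision)
81 -> bucket 0 (collision)
281 -> bucket 0 (collision)
256 -> bucket 5
322 -> bucket 3
353 -> bucket 0 (collision)
578 -> bucket 3 (collision)
459 -> bucket 6
573 -> bucket 4
Final buckets:
0: 145 -> 265 -> 81 -> 281 -> 353
1: .
2: .
3: 322 -> 578
4: 573
5: 256
6: 459
7: .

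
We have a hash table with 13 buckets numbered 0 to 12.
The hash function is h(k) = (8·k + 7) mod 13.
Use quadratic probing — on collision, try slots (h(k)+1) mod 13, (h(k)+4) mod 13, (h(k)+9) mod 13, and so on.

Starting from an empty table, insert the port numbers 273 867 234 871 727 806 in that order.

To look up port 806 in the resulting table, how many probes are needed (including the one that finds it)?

4

273: h=7 → slot 7
867: h=1 → slot 1
234: h=7, probe 7,8 → slot 8
871: h=7, probe 7,8,11 → slot 11
727: h=12 → slot 12
806: h=7, probe 7,8,11,3 → slot 3
Table: [—, 867, —, 806, —, —, —, 273, 234, —, —, 871, 727]
Lookup 806: h=7, probe 7,8,11,3 → found at 3.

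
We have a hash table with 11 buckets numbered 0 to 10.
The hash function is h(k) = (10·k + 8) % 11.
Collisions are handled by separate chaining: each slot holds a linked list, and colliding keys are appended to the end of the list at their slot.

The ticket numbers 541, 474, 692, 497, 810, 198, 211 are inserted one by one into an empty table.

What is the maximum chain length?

3

541 → bucket 6
474 → bucket 7
692 → bucket 9
497 → bucket 6 (collision)
810 → bucket 1
198 → bucket 8
211 → bucket 6 (collision)
Final buckets:
0: ∅
1: 810
2: ∅
3: ∅
4: ∅
5: ∅
6: 541 -> 497 -> 211
7: 474
8: 198
9: 692
10: ∅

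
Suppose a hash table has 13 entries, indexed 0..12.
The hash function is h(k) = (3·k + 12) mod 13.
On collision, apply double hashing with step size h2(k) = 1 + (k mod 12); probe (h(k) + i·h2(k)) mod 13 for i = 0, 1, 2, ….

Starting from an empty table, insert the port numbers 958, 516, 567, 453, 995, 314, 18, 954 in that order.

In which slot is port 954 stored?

958: h=0 => slot 0
516: h=0, h2=1, probe 0,1 => slot 1
567: h=10 => slot 10
453: h=6 => slot 6
995: h=7 => slot 7
314: h=5 => slot 5
18: h=1, h2=7, probe 1,8 => slot 8
954: h=1, h2=7, probe 1,8,2 => slot 2
Table: [958, 516, 954, ., ., 314, 453, 995, 18, ., 567, ., .]

2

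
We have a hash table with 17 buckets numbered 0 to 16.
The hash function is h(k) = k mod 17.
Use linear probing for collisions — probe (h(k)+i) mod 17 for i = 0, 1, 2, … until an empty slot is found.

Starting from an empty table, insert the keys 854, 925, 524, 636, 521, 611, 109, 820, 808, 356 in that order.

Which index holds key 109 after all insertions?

9

854: h=4 → slot 4
925: h=7 → slot 7
524: h=14 → slot 14
636: h=7, probe 7,8 → slot 8
521: h=11 → slot 11
611: h=16 → slot 16
109: h=7, probe 7,8,9 → slot 9
820: h=4, probe 4,5 → slot 5
808: h=9, probe 9,10 → slot 10
356: h=16, probe 16,0 → slot 0
Table: [356, -, -, -, 854, 820, -, 925, 636, 109, 808, 521, -, -, 524, -, 611]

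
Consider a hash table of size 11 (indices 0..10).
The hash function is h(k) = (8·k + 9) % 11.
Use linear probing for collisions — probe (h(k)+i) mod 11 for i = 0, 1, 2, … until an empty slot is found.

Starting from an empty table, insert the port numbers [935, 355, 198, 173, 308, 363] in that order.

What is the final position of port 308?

Insert 935: h=9, slot 9 empty → index 9.
Insert 355: h=0, slot 0 empty → index 0.
Insert 198: h=9, slot 9 occupied → index 10.
Insert 173: h=7, slot 7 empty → index 7.
Insert 308: h=9, slots 9,10,0 occupied → index 1.
Insert 363: h=9, slots 9,10,0,1 occupied → index 2.
Table: [355, 308, 363, -, -, -, -, 173, -, 935, 198]

1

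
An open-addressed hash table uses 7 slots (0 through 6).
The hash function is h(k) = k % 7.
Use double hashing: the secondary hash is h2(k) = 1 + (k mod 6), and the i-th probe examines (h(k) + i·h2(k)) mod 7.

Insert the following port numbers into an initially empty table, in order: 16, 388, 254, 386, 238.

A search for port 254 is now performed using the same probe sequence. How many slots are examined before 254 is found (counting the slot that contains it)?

16: h=2 => slot 2
388: h=3 => slot 3
254: h=2, h2=3, probe 2,5 => slot 5
386: h=1 => slot 1
238: h=0 => slot 0
Table: [238, 386, 16, 388, —, 254, —]
Lookup 254: h=2, h2=3, probe 2,5 → found at 5.

2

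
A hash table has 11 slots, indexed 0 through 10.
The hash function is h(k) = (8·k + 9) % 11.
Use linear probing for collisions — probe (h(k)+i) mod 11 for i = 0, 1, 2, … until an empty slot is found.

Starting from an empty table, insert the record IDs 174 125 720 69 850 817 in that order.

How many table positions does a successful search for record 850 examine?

2

174 hashes to 4; slot 4 is free => place at 4.
125 hashes to 8; slot 8 is free => place at 8.
720 hashes to 5; slot 5 is free => place at 5.
69 hashes to 0; slot 0 is free => place at 0.
850 hashes to 0; 0 taken => place at 1.
817 hashes to 0; 0,1 taken => place at 2.
Table: [69, 850, 817, ∅, 174, 720, ∅, ∅, 125, ∅, ∅]
Lookup 850: h=0, probe 0,1 → found at 1.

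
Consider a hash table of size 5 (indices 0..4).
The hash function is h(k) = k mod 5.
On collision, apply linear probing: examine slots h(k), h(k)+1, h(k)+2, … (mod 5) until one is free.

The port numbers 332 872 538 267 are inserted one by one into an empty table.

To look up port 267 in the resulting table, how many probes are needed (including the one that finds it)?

4

332: h=2 -> slot 2
872: h=2, probe 2,3 -> slot 3
538: h=3, probe 3,4 -> slot 4
267: h=2, probe 2,3,4,0 -> slot 0
Table: [267, ., 332, 872, 538]
Lookup 267: h=2, probe 2,3,4,0 → found at 0.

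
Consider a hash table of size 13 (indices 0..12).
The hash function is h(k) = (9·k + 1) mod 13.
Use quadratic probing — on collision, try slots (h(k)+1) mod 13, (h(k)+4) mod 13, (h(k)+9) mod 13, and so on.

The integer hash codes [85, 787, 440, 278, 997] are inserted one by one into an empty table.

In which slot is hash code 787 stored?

Insert 85: h=12, slot 12 empty → index 12.
Insert 787: h=12, slot 12 occupied → index 0.
Insert 440: h=9, slot 9 empty → index 9.
Insert 278: h=7, slot 7 empty → index 7.
Insert 997: h=4, slot 4 empty → index 4.
Table: [787, _, _, _, 997, _, _, 278, _, 440, _, _, 85]

0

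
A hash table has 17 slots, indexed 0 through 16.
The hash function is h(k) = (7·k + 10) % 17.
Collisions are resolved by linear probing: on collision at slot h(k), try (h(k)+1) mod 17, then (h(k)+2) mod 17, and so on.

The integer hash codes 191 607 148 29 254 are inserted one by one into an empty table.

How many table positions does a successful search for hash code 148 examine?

Insert 191: h=4, slot 4 empty -> index 4.
Insert 607: h=9, slot 9 empty -> index 9.
Insert 148: h=9, slot 9 occupied -> index 10.
Insert 29: h=9, slots 9,10 occupied -> index 11.
Insert 254: h=3, slot 3 empty -> index 3.
Table: [_, _, _, 254, 191, _, _, _, _, 607, 148, 29, _, _, _, _, _]
Lookup 148: h=9, probe 9,10 → found at 10.

2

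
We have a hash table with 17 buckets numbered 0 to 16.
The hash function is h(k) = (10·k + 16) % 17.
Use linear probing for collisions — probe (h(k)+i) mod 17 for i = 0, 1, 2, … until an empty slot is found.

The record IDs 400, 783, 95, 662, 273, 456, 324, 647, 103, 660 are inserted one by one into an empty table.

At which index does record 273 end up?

Insert 400: h=4, slot 4 empty -> index 4.
Insert 783: h=9, slot 9 empty -> index 9.
Insert 95: h=14, slot 14 empty -> index 14.
Insert 662: h=6, slot 6 empty -> index 6.
Insert 273: h=9, slot 9 occupied -> index 10.
Insert 456: h=3, slot 3 empty -> index 3.
Insert 324: h=9, slots 9,10 occupied -> index 11.
Insert 647: h=9, slots 9,10,11 occupied -> index 12.
Insert 103: h=9, slots 9,10,11,12 occupied -> index 13.
Insert 660: h=3, slots 3,4 occupied -> index 5.
Table: [∅, ∅, ∅, 456, 400, 660, 662, ∅, ∅, 783, 273, 324, 647, 103, 95, ∅, ∅]

10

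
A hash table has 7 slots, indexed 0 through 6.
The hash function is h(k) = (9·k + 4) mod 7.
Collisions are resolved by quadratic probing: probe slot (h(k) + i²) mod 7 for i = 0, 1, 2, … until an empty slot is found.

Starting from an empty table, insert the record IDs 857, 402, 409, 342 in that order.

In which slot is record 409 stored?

0

Insert 857: h=3, slot 3 empty → index 3.
Insert 402: h=3, slot 3 occupied → index 4.
Insert 409: h=3, slots 3,4 occupied → index 0.
Insert 342: h=2, slot 2 empty → index 2.
Table: [409, _, 342, 857, 402, _, _]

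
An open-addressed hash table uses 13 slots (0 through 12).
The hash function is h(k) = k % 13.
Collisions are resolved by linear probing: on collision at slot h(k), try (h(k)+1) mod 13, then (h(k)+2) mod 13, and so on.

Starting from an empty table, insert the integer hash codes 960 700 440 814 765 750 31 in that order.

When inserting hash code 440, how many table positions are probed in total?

3

960: h=11 → slot 11
700: h=11, probe 11,12 → slot 12
440: h=11, probe 11,12,0 → slot 0
814: h=8 → slot 8
765: h=11, probe 11,12,0,1 → slot 1
750: h=9 → slot 9
31: h=5 → slot 5
Table: [440, 765, ∅, ∅, ∅, 31, ∅, ∅, 814, 750, ∅, 960, 700]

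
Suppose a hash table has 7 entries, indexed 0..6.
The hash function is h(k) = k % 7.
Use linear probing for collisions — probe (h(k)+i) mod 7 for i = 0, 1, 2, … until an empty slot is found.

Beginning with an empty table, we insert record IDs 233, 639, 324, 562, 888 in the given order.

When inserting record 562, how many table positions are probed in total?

Insert 233: h=2, slot 2 empty → index 2.
Insert 639: h=2, slot 2 occupied → index 3.
Insert 324: h=2, slots 2,3 occupied → index 4.
Insert 562: h=2, slots 2,3,4 occupied → index 5.
Insert 888: h=6, slot 6 empty → index 6.
Table: [-, -, 233, 639, 324, 562, 888]

4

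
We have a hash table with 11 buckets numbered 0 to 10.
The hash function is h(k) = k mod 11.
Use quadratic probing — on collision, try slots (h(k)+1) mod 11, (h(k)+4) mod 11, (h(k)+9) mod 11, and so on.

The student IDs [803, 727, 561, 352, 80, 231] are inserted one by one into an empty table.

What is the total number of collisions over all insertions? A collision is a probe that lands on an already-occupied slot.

Insert 803: h=0, slot 0 empty => index 0.
Insert 727: h=1, slot 1 empty => index 1.
Insert 561: h=0, slots 0,1 occupied => index 4.
Insert 352: h=0, slots 0,1,4 occupied => index 9.
Insert 80: h=3, slot 3 empty => index 3.
Insert 231: h=0, slots 0,1,4,9 occupied => index 5.
Table: [803, 727, _, 80, 561, 231, _, _, _, 352, _]

9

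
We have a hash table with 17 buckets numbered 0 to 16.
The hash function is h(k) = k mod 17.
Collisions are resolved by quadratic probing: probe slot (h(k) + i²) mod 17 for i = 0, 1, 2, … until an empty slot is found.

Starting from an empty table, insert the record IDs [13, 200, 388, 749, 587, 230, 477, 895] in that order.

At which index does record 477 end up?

13: h=13 => slot 13
200: h=13, probe 13,14 => slot 14
388: h=14, probe 14,15 => slot 15
749: h=1 => slot 1
587: h=9 => slot 9
230: h=9, probe 9,10 => slot 10
477: h=1, probe 1,2 => slot 2
895: h=11 => slot 11
Table: [., 749, 477, ., ., ., ., ., ., 587, 230, 895, ., 13, 200, 388, .]

2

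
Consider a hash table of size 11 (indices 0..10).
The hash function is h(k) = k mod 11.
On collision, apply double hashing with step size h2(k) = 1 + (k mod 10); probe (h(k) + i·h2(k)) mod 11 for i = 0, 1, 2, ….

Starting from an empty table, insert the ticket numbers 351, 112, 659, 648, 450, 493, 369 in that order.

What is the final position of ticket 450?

351 hashes to 10; slot 10 is free → place at 10.
112 hashes to 2; slot 2 is free → place at 2.
659 hashes to 10, h2=10; 10 taken → place at 9.
648 hashes to 10, h2=9; 10 taken → place at 8.
450 hashes to 10, h2=1; 10 taken → place at 0.
493 hashes to 9, h2=4; 9,2 taken → place at 6.
369 hashes to 6, h2=10; 6 taken → place at 5.
Table: [450, _, 112, _, _, 369, 493, _, 648, 659, 351]

0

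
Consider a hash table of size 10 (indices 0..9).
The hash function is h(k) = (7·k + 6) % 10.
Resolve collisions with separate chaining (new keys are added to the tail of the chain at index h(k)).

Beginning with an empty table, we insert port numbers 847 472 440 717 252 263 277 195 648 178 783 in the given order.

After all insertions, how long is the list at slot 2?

2

847 → bucket 5
472 → bucket 0
440 → bucket 6
717 → bucket 5 (collision)
252 → bucket 0 (collision)
263 → bucket 7
277 → bucket 5 (collision)
195 → bucket 1
648 → bucket 2
178 → bucket 2 (collision)
783 → bucket 7 (collision)
Final buckets:
0: 472 -> 252
1: 195
2: 648 -> 178
3: -
4: -
5: 847 -> 717 -> 277
6: 440
7: 263 -> 783
8: -
9: -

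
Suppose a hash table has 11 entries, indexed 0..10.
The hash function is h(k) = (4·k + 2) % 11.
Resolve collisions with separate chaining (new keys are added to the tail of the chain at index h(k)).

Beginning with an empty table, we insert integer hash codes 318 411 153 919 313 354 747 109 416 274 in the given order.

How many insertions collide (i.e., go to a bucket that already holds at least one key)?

4

Insert 318: h=9, bucket 9 empty -> new chain.
Insert 411: h=7, bucket 7 empty -> new chain.
Insert 153: h=9, bucket 9 nonempty -> append to chain.
Insert 919: h=4, bucket 4 empty -> new chain.
Insert 313: h=0, bucket 0 empty -> new chain.
Insert 354: h=10, bucket 10 empty -> new chain.
Insert 747: h=9, bucket 9 nonempty -> append to chain.
Insert 109: h=9, bucket 9 nonempty -> append to chain.
Insert 416: h=5, bucket 5 empty -> new chain.
Insert 274: h=9, bucket 9 nonempty -> append to chain.
Final buckets:
0: 313
1: .
2: .
3: .
4: 919
5: 416
6: .
7: 411
8: .
9: 318 -> 153 -> 747 -> 109 -> 274
10: 354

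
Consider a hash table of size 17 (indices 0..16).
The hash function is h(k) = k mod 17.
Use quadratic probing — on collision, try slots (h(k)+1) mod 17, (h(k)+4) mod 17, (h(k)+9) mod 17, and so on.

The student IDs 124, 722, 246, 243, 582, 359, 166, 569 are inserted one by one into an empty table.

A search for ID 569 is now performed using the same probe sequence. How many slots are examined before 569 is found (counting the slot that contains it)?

Insert 124: h=5, slot 5 empty -> index 5.
Insert 722: h=8, slot 8 empty -> index 8.
Insert 246: h=8, slot 8 occupied -> index 9.
Insert 243: h=5, slot 5 occupied -> index 6.
Insert 582: h=4, slot 4 empty -> index 4.
Insert 359: h=2, slot 2 empty -> index 2.
Insert 166: h=13, slot 13 empty -> index 13.
Insert 569: h=8, slots 8,9 occupied -> index 12.
Table: [_, _, 359, _, 582, 124, 243, _, 722, 246, _, _, 569, 166, _, _, _]
Lookup 569: h=8, probe 8,9,12 → found at 12.

3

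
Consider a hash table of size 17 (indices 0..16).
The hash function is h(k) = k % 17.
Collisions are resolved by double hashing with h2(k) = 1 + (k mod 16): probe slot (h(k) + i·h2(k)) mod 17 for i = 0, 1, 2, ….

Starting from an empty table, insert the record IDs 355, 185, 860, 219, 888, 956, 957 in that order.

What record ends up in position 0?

956

355 hashes to 15; slot 15 is free => place at 15.
185 hashes to 15, h2=10; 15 taken => place at 8.
860 hashes to 10; slot 10 is free => place at 10.
219 hashes to 15, h2=12; 15,10 taken => place at 5.
888 hashes to 4; slot 4 is free => place at 4.
956 hashes to 4, h2=13; 4 taken => place at 0.
957 hashes to 5, h2=14; 5 taken => place at 2.
Table: [956, ∅, 957, ∅, 888, 219, ∅, ∅, 185, ∅, 860, ∅, ∅, ∅, ∅, 355, ∅]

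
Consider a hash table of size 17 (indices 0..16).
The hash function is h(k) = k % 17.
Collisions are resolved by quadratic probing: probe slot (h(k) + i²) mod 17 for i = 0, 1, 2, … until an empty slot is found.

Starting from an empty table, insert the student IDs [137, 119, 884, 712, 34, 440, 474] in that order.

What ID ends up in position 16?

440

137 hashes to 1; slot 1 is free -> place at 1.
119 hashes to 0; slot 0 is free -> place at 0.
884 hashes to 0; 0,1 taken -> place at 4.
712 hashes to 15; slot 15 is free -> place at 15.
34 hashes to 0; 0,1,4 taken -> place at 9.
440 hashes to 15; 15 taken -> place at 16.
474 hashes to 15; 15,16 taken -> place at 2.
Table: [119, 137, 474, ∅, 884, ∅, ∅, ∅, ∅, 34, ∅, ∅, ∅, ∅, ∅, 712, 440]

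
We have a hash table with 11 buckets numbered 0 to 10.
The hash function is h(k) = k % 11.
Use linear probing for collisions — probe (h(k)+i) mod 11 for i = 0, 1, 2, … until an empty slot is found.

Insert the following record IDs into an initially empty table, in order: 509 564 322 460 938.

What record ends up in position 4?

509 hashes to 3; slot 3 is free => place at 3.
564 hashes to 3; 3 taken => place at 4.
322 hashes to 3; 3,4 taken => place at 5.
460 hashes to 9; slot 9 is free => place at 9.
938 hashes to 3; 3,4,5 taken => place at 6.
Table: [., ., ., 509, 564, 322, 938, ., ., 460, .]

564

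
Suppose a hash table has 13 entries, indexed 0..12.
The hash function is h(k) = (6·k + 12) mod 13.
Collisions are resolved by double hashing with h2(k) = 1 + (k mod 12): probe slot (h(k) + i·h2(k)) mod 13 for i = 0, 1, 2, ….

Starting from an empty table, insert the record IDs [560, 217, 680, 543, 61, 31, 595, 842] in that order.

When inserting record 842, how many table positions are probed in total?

3

560 hashes to 5; slot 5 is free => place at 5.
217 hashes to 1; slot 1 is free => place at 1.
680 hashes to 10; slot 10 is free => place at 10.
543 hashes to 7; slot 7 is free => place at 7.
61 hashes to 1, h2=2; 1 taken => place at 3.
31 hashes to 3, h2=8; 3 taken => place at 11.
595 hashes to 7, h2=8; 7 taken => place at 2.
842 hashes to 7, h2=3; 7,10 taken => place at 0.
Table: [842, 217, 595, 61, ., 560, ., 543, ., ., 680, 31, .]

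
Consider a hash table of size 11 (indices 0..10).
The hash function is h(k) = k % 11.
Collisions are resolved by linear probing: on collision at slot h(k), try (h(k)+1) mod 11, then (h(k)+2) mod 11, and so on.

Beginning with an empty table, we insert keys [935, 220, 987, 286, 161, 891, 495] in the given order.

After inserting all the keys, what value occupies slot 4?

935: h=0 → slot 0
220: h=0, probe 0,1 → slot 1
987: h=8 → slot 8
286: h=0, probe 0,1,2 → slot 2
161: h=7 → slot 7
891: h=0, probe 0,1,2,3 → slot 3
495: h=0, probe 0,1,2,3,4 → slot 4
Table: [935, 220, 286, 891, 495, ∅, ∅, 161, 987, ∅, ∅]

495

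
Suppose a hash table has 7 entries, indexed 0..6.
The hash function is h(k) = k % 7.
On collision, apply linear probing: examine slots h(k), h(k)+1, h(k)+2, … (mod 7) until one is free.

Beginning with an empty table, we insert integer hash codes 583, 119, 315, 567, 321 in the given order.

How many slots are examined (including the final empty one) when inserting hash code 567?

583: h=2 → slot 2
119: h=0 → slot 0
315: h=0, probe 0,1 → slot 1
567: h=0, probe 0,1,2,3 → slot 3
321: h=6 → slot 6
Table: [119, 315, 583, 567, _, _, 321]

4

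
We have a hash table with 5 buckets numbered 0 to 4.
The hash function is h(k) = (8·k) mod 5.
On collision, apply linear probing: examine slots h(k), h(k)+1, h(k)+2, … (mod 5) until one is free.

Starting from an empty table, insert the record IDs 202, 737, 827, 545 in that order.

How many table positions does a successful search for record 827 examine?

Insert 202: h=1, slot 1 empty -> index 1.
Insert 737: h=1, slot 1 occupied -> index 2.
Insert 827: h=1, slots 1,2 occupied -> index 3.
Insert 545: h=0, slot 0 empty -> index 0.
Table: [545, 202, 737, 827, ∅]
Lookup 827: h=1, probe 1,2,3 → found at 3.

3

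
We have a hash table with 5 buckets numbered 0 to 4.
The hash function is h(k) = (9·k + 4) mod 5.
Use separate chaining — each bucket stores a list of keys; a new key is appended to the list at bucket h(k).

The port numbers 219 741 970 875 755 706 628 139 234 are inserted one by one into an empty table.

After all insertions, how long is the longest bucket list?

3

Insert 219: h=0, bucket 0 empty -> new chain.
Insert 741: h=3, bucket 3 empty -> new chain.
Insert 970: h=4, bucket 4 empty -> new chain.
Insert 875: h=4, bucket 4 nonempty -> append to chain.
Insert 755: h=4, bucket 4 nonempty -> append to chain.
Insert 706: h=3, bucket 3 nonempty -> append to chain.
Insert 628: h=1, bucket 1 empty -> new chain.
Insert 139: h=0, bucket 0 nonempty -> append to chain.
Insert 234: h=0, bucket 0 nonempty -> append to chain.
Final buckets:
0: 219 -> 139 -> 234
1: 628
2: .
3: 741 -> 706
4: 970 -> 875 -> 755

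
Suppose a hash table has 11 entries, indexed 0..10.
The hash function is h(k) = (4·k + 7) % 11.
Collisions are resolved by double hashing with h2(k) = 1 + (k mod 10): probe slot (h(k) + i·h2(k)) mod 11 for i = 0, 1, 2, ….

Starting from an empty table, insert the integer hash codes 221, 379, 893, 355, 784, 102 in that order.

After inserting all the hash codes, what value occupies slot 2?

Insert 221: h=0, slot 0 empty => index 0.
Insert 379: h=5, slot 5 empty => index 5.
Insert 893: h=4, slot 4 empty => index 4.
Insert 355: h=8, slot 8 empty => index 8.
Insert 784: h=8, h2=5, slot 8 occupied => index 2.
Insert 102: h=8, h2=3, slots 8,0 occupied => index 3.
Table: [221, -, 784, 102, 893, 379, -, -, 355, -, -]

784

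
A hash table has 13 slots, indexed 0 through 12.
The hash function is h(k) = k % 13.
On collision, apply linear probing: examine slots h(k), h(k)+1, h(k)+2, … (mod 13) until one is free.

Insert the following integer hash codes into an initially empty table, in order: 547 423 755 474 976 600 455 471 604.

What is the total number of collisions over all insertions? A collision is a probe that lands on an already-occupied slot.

547: h=1 → slot 1
423: h=7 → slot 7
755: h=1, probe 1,2 → slot 2
474: h=6 → slot 6
976: h=1, probe 1,2,3 → slot 3
600: h=2, probe 2,3,4 → slot 4
455: h=0 → slot 0
471: h=3, probe 3,4,5 → slot 5
604: h=6, probe 6,7,8 → slot 8
Table: [455, 547, 755, 976, 600, 471, 474, 423, 604, -, -, -, -]

9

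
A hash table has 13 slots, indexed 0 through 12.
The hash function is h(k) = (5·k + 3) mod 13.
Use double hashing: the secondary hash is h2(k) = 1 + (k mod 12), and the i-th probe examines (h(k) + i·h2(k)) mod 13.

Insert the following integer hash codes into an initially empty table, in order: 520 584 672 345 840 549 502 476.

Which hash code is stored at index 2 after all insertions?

520 hashes to 3; slot 3 is free => place at 3.
584 hashes to 11; slot 11 is free => place at 11.
672 hashes to 9; slot 9 is free => place at 9.
345 hashes to 12; slot 12 is free => place at 12.
840 hashes to 4; slot 4 is free => place at 4.
549 hashes to 5; slot 5 is free => place at 5.
502 hashes to 4, h2=11; 4 taken => place at 2.
476 hashes to 4, h2=9; 4 taken => place at 0.
Table: [476, -, 502, 520, 840, 549, -, -, -, 672, -, 584, 345]

502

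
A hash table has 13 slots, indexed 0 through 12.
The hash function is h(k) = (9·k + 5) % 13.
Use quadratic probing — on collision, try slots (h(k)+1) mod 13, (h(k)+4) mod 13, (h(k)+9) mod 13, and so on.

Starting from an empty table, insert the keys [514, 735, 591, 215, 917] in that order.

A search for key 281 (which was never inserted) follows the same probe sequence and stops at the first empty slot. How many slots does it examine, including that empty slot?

2

514: h=3 => slot 3
735: h=3, probe 3,4 => slot 4
591: h=7 => slot 7
215: h=3, probe 3,4,7,12 => slot 12
917: h=3, probe 3,4,7,12,6 => slot 6
Table: [-, -, -, 514, 735, -, 917, 591, -, -, -, -, 215]
Lookup 281: h=12, probe 12,0 → slot 0 empty, not found.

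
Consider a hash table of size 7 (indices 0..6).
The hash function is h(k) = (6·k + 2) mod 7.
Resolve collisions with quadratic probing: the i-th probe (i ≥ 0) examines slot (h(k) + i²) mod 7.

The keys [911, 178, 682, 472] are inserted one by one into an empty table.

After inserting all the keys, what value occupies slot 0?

911: h=1 -> slot 1
178: h=6 -> slot 6
682: h=6, probe 6,0 -> slot 0
472: h=6, probe 6,0,3 -> slot 3
Table: [682, 911, _, 472, _, _, 178]

682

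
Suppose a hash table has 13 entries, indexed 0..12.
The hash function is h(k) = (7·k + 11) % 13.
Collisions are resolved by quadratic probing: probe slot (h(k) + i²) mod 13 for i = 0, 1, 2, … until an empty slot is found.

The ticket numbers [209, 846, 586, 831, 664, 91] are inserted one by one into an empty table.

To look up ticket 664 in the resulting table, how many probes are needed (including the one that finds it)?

Insert 209: h=5, slot 5 empty -> index 5.
Insert 846: h=5, slot 5 occupied -> index 6.
Insert 586: h=5, slots 5,6 occupied -> index 9.
Insert 831: h=4, slot 4 empty -> index 4.
Insert 664: h=5, slots 5,6,9 occupied -> index 1.
Insert 91: h=11, slot 11 empty -> index 11.
Table: [-, 664, -, -, 831, 209, 846, -, -, 586, -, 91, -]
Lookup 664: h=5, probe 5,6,9,1 → found at 1.

4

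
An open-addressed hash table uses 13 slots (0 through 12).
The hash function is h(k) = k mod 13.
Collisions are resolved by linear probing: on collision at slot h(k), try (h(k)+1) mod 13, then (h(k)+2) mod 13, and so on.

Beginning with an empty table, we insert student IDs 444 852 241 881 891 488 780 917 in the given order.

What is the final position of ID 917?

444: h=2 -> slot 2
852: h=7 -> slot 7
241: h=7, probe 7,8 -> slot 8
881: h=10 -> slot 10
891: h=7, probe 7,8,9 -> slot 9
488: h=7, probe 7,8,9,10,11 -> slot 11
780: h=0 -> slot 0
917: h=7, probe 7,8,9,10,11,12 -> slot 12
Table: [780, -, 444, -, -, -, -, 852, 241, 891, 881, 488, 917]

12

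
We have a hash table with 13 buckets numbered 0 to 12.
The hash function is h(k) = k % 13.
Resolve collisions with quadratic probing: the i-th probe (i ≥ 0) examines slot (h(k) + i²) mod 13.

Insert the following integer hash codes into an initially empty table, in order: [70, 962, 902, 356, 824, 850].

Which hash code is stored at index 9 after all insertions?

Insert 70: h=5, slot 5 empty → index 5.
Insert 962: h=0, slot 0 empty → index 0.
Insert 902: h=5, slot 5 occupied → index 6.
Insert 356: h=5, slots 5,6 occupied → index 9.
Insert 824: h=5, slots 5,6,9 occupied → index 1.
Insert 850: h=5, slots 5,6,9,1 occupied → index 8.
Table: [962, 824, —, —, —, 70, 902, —, 850, 356, —, —, —]

356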